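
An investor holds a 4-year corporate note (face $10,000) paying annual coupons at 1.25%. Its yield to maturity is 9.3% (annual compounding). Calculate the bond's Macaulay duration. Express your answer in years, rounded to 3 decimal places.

3.913 years

Periodic yield y = 0.093. Discount each cash flow and weight by its year:
  t   CF        PV=CF/(1+0.093)^t    t·PV
  1       125.00       114.3641       114.3641
  2       125.00       104.6332       209.2665
  3       125.00        95.7303       287.1910
  4    10,125.00     7,094.3790    28,377.5159
  Σ                  7,409.1067    28,988.3375
Price P = Σ PV = 7,409.1067.
Macaulay duration = Σ(t·PV) / P = 28,988.3375 / 7,409.1067 = 3.91253 years.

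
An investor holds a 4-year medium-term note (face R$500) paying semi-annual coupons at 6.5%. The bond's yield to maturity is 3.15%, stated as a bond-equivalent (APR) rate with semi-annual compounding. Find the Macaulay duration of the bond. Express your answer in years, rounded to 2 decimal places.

Periodic yield y = 0.01575. Discount each cash flow and weight by its period:
  t   CF        PV=CF/(1+0.01575)^t    t·PV
  1        16.25        15.9980        15.9980
  2        16.25        15.7500        31.4999
  3        16.25        15.5058        46.5173
  4        16.25        15.2653        61.0613
  5        16.25        15.0286        75.1431
  6        16.25        14.7956        88.7736
  7        16.25        14.5662       101.9632
  8       516.25       455.5808     3,644.6464
  Σ                    562.4903     4,065.6029
Price P = Σ PV = 562.4903.
Macaulay duration = Σ(t·PV) / P = 4,065.6029 / 562.4903 = 7.22786 half-year periods.
In years: 7.22786 / 2 = 3.61393 years.

3.61 years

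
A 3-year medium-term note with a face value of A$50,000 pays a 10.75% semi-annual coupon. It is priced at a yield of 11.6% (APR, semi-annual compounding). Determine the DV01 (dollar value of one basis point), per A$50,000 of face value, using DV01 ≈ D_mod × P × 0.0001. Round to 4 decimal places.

A$12.2052

Periodic yield y = 0.058.
  t   CF        PV=CF/(1+0.058)^t    t·PV
  1     2,687.50     2,540.1701     2,540.1701
  2     2,687.50     2,400.9169     4,801.8339
  3     2,687.50     2,269.2977     6,807.8931
  4     2,687.50     2,144.8938     8,579.5754
  5     2,687.50     2,027.3099    10,136.5493
  6    52,687.50    37,565.8816   225,395.2898
  Σ                 48,948.4701   258,261.3116
P = 48,948.4701; D_Mac = 5.27619 half-year periods = 2.63809 yrs; D_mod = 2.49347 yrs.
DV01 ≈ 2.49347 × 48,948.4701 × 0.0001 = 12.205166.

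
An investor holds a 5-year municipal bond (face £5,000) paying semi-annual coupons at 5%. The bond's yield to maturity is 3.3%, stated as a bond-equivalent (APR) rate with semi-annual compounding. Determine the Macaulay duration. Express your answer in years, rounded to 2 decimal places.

Periodic yield y = 0.0165. Discount each cash flow and weight by its period:
  t   CF        PV=CF/(1+0.0165)^t    t·PV
  1       125.00       122.9710       122.9710
  2       125.00       120.9749       241.9498
  3       125.00       119.0112       357.0336
  4       125.00       117.0794       468.3176
  5       125.00       115.1789       575.8947
  6       125.00       113.3093       679.8560
  7       125.00       111.4701       780.2906
  8       125.00       109.6607       877.2855
  9       125.00       107.8807       970.9259
  10    5,125.00     4,351.3102    43,513.1015
  Σ                  5,388.8463    48,587.6262
Price P = Σ PV = 5,388.8463.
Macaulay duration = Σ(t·PV) / P = 48,587.6262 / 5,388.8463 = 9.01633 half-year periods.
In years: 9.01633 / 2 = 4.50817 years.

4.51 years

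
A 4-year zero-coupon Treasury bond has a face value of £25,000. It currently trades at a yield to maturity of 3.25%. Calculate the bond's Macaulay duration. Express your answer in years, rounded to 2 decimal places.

4.00 years

A zero-coupon bond has a single cash flow at maturity, so its Macaulay duration equals its maturity: 4 years.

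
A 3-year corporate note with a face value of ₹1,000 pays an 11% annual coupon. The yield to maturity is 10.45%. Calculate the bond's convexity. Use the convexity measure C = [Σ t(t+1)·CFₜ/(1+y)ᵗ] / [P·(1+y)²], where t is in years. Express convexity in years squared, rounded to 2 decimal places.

With y = 0.1045:
  t   CF        PV=CF/(1+0.1045)^t    t·PV        t(t+1)·PV
  1       110.00        99.5926        99.5926         199.1852
  2       110.00        90.1698       180.3397         541.0190
  3     1,110.00       823.8076     2,471.4229       9,885.6917
  Σ                  1,013.5701     2,751.3552      10,625.8959
P = 1,013.5701.
Convexity = Σ t(t+1)·PV / [P·(1+y)²] = 10,625.8959 / (1,013.5701 × 1.219920) = 8.59370.

8.59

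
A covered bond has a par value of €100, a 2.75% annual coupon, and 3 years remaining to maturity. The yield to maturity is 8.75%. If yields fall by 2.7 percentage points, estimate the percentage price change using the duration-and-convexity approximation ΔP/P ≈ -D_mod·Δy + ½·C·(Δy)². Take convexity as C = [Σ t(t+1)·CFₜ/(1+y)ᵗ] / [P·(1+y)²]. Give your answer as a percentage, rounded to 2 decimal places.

With y = 0.0875:
  t   CF        PV=CF/(1+0.0875)^t    t·PV        t(t+1)·PV
  1         2.75         2.5287         2.5287           5.0575
  2         2.75         2.3253         4.6505          13.9516
  3       102.75        79.8903       239.6709         958.6836
  Σ                     84.7443       246.8502         977.6927
P = 84.7443; D_Mac = 2.91288 yrs; D_mod = 2.67851 yrs; C = 9.75514.
Duration effect: -2.67851 × (-0.027) = +0.072320
Convexity effect: 0.5 × 9.75514 × (-0.027)² = +0.0035557
ΔP/P ≈ +0.072320 + 0.0035557 = +0.075876 = +7.5876%.

+7.59%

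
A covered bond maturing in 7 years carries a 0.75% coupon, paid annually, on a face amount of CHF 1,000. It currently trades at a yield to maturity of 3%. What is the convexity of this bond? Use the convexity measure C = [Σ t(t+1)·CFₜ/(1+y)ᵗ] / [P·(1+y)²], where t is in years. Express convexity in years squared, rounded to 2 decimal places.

With y = 0.03:
  t   CF        PV=CF/(1+0.03)^t    t·PV        t(t+1)·PV
  1         7.50         7.2816         7.2816          14.5631
  2         7.50         7.0695        14.1389          42.4168
  3         7.50         6.8636        20.5907          82.3627
  4         7.50         6.6637        26.6546         133.2731
  5         7.50         6.4696        32.3478         194.0870
  6         7.50         6.2811        37.6868         263.8075
  7     1,007.50       819.1897     5,734.3279      45,874.6231
  Σ                    859.8186     5,873.0283      46,605.1333
P = 859.8186.
Convexity = Σ t(t+1)·PV / [P·(1+y)²] = 46,605.1333 / (859.8186 × 1.060900) = 51.09195.

51.09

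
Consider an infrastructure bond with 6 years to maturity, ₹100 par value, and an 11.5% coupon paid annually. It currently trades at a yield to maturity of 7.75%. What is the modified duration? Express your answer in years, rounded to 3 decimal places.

Periodic yield y = 0.0775. First find Macaulay duration:
  t   CF        PV=CF/(1+0.0775)^t    t·PV
  1        11.50        10.6729        10.6729
  2        11.50         9.9052        19.8104
  3        11.50         9.1928        27.5783
  4        11.50         8.5316        34.1263
  5        11.50         7.9179        39.5896
  6       111.50        71.2478       427.4865
  Σ                    117.4681       559.2640
P = 117.4681; Macaulay duration = 559.2640 / 117.4681 = 4.76099 years.
Modified duration = D_Mac / (1 + y) = 4.76099 / 1.0775 = 4.41855 years.

4.419 years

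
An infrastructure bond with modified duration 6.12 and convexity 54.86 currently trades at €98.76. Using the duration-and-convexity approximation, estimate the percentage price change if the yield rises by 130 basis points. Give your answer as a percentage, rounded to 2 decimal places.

-7.49%

Duration effect: -D_mod·Δy = -6.12 × (+0.013) = -0.079560
Convexity effect: ½·C·(Δy)² = 0.5 × 54.86 × (0.013)² = +0.00463567
ΔP/P ≈ -0.079560 + 0.00463567 = -0.07492433
= -7.492433%.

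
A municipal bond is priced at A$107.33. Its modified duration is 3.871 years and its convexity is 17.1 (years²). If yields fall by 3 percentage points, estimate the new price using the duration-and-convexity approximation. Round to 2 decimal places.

Duration effect: -D_mod·Δy = -3.871 × (-0.03) = +0.116130
Convexity effect: ½·C·(Δy)² = 0.5 × 17.1 × (-0.03)² = +0.0076950
ΔP/P ≈ +0.116130 + 0.0076950 = +0.123825
New price ≈ 107.33 × (1 + 0.123825) = 120.62013725.

A$120.62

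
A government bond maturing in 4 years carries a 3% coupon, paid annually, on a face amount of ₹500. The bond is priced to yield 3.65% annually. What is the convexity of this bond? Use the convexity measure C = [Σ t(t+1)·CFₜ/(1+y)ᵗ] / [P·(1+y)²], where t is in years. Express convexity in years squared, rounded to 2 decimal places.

With y = 0.0365:
  t   CF        PV=CF/(1+0.0365)^t    t·PV        t(t+1)·PV
  1        15.00        14.4718        14.4718          28.9436
  2        15.00        13.9622        27.9243          83.7730
  3        15.00        13.4705        40.4115         161.6459
  4       515.00       446.2004     1,784.8018       8,924.0090
  Σ                    488.1049     1,867.6094       9,198.3714
P = 488.1049.
Convexity = Σ t(t+1)·PV / [P·(1+y)²] = 9,198.3714 / (488.1049 × 1.074332) = 17.54120.

17.54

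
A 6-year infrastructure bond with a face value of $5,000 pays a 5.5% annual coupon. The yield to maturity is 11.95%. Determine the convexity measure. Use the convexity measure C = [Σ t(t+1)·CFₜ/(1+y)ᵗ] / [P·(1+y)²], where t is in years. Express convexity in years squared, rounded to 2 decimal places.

27.14

With y = 0.1195:
  t   CF        PV=CF/(1+0.1195)^t    t·PV        t(t+1)·PV
  1       275.00       245.6454       245.6454         491.2908
  2       275.00       219.4242       438.8484       1,316.5451
  3       275.00       196.0020       588.0059       2,352.0234
  4       275.00       175.0799       700.3196       3,501.5981
  5       275.00       156.3912       781.9558       4,691.7348
  6     5,275.00     2,679.6488    16,077.8927     112,545.2491
  Σ                  3,672.1914    18,832.6678     124,898.4414
P = 3,672.1914.
Convexity = Σ t(t+1)·PV / [P·(1+y)²] = 124,898.4414 / (3,672.1914 × 1.253280) = 27.13835.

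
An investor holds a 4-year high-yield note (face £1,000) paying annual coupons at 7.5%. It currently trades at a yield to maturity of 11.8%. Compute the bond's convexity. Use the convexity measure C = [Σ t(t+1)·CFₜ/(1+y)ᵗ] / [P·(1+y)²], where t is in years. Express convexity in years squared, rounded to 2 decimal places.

With y = 0.118:
  t   CF        PV=CF/(1+0.118)^t    t·PV        t(t+1)·PV
  1        75.00        67.0841        67.0841         134.1682
  2        75.00        60.0036       120.0073         360.0219
  3        75.00        53.6705       161.0116         644.0463
  4     1,075.00       688.0837     2,752.3347      13,761.6734
  Σ                    868.8419     3,100.4376      14,899.9097
P = 868.8419.
Convexity = Σ t(t+1)·PV / [P·(1+y)²] = 14,899.9097 / (868.8419 × 1.249924) = 13.72016.

13.72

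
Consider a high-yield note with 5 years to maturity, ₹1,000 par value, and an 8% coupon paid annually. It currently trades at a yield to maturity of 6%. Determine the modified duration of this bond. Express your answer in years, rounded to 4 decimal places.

Periodic yield y = 0.06. First find Macaulay duration:
  t   CF        PV=CF/(1+0.06)^t    t·PV
  1        80.00        75.4717        75.4717
  2        80.00        71.1997       142.3994
  3        80.00        67.1695       201.5086
  4        80.00        63.3675       253.4700
  5     1,080.00       807.0388     4,035.1941
  Σ                  1,084.2473     4,708.0439
P = 1,084.2473; Macaulay duration = 4,708.0439 / 1,084.2473 = 4.34222 years.
Modified duration = D_Mac / (1 + y) = 4.34222 / 1.06 = 4.09644 years.

4.0964 years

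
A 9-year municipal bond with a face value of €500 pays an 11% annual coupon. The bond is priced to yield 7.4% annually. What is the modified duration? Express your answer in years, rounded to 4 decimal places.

Periodic yield y = 0.074. First find Macaulay duration:
  t   CF        PV=CF/(1+0.074)^t    t·PV
  1        55.00        51.2104        51.2104
  2        55.00        47.6820        95.3639
  3        55.00        44.3966       133.1898
  4        55.00        41.3376       165.3505
  5        55.00        38.4894       192.4471
  6        55.00        35.8374       215.0247
  7        55.00        33.3682       233.5774
  8        55.00        31.0691       248.5527
  9       555.00       291.9137     2,627.2231
  Σ                    615.3044     3,961.9396
P = 615.3044; Macaulay duration = 3,961.9396 / 615.3044 = 6.43899 years.
Modified duration = D_Mac / (1 + y) = 6.43899 / 1.074 = 5.99534 years.

5.9953 years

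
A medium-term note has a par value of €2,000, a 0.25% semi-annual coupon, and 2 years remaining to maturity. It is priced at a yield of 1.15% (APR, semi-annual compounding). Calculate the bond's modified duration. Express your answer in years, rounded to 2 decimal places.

1.98 years

Periodic yield y = 0.00575. First find Macaulay duration:
  t   CF        PV=CF/(1+0.00575)^t    t·PV
  1         2.50         2.4857         2.4857
  2         2.50         2.4715         4.9430
  3         2.50         2.4574         7.3721
  4     2,002.50     1,957.0970     7,828.3882
  Σ                  1,964.5116     7,843.1890
P = 1,964.5116; Macaulay duration = 7,843.1890 / 1,964.5116 = 3.99244 half-year periods = 1.99622 years.
Modified duration = D_Mac / (1 + y) = 1.99622 / 1.00575 = 1.98481 years.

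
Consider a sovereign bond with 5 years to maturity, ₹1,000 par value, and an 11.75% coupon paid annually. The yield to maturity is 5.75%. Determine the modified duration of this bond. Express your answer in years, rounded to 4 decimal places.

3.9349 years

Periodic yield y = 0.0575. First find Macaulay duration:
  t   CF        PV=CF/(1+0.0575)^t    t·PV
  1       117.50       111.1111       111.1111
  2       117.50       105.0696       210.1392
  3       117.50        99.3566       298.0698
  4       117.50        93.9542       375.8169
  5     1,117.50       844.9785     4,224.8924
  Σ                  1,254.4700     5,220.0295
P = 1,254.4700; Macaulay duration = 5,220.0295 / 1,254.4700 = 4.16114 years.
Modified duration = D_Mac / (1 + y) = 4.16114 / 1.0575 = 3.93489 years.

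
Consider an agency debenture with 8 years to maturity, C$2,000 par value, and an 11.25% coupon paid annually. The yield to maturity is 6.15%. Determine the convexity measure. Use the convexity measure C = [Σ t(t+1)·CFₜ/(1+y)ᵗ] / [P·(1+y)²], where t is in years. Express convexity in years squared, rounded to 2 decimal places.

42.77

With y = 0.0615:
  t   CF        PV=CF/(1+0.0615)^t    t·PV        t(t+1)·PV
  1       225.00       211.9642       211.9642         423.9284
  2       225.00       199.6837       399.3673       1,198.1019
  3       225.00       188.1146       564.3438       2,257.3753
  4       225.00       177.2158       708.8633       3,544.3167
  5       225.00       166.9485       834.7425       5,008.4550
  6       225.00       157.2760       943.6562       6,605.5931
  7       225.00       148.1639     1,037.1476       8,297.1808
  8     2,225.00     1,380.2890    11,042.3120      99,380.8081
  Σ                  2,629.6558    15,742.3970     126,715.7594
P = 2,629.6558.
Convexity = Σ t(t+1)·PV / [P·(1+y)²] = 126,715.7594 / (2,629.6558 × 1.126782) = 42.76532.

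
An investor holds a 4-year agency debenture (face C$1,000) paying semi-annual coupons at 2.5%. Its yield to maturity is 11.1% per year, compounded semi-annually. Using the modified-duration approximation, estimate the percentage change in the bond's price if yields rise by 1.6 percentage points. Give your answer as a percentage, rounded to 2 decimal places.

Periodic yield y = 0.0555. Modified duration first:
  t   CF        PV=CF/(1+0.0555)^t    t·PV
  1        12.50        11.8427        11.8427
  2        12.50        11.2200        22.4400
  3        12.50        10.6300        31.8901
  4        12.50        10.0711        40.2844
  5        12.50         9.5415        47.7077
  6        12.50         9.0398        54.2390
  7        12.50         8.5645        59.9515
  8     1,012.50       657.2478     5,257.9823
  Σ                    728.1576     5,526.3379
P = 728.1576; D_Mac = 7.58948 half-year periods = 3.79474 yrs; D_mod = 3.79474/(1+0.0555) = 3.59521 yrs.
ΔP/P ≈ -D_mod · Δy = -3.59521 × (+0.016) = -0.057523 = -5.7523%.

-5.75%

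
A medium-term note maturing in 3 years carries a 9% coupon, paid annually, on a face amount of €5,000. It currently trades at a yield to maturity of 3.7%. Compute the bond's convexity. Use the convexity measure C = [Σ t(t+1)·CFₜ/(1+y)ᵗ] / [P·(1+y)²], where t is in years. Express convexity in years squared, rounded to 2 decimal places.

10.05

With y = 0.037:
  t   CF        PV=CF/(1+0.037)^t    t·PV        t(t+1)·PV
  1       450.00       433.9441       433.9441         867.8881
  2       450.00       418.4610       836.9220       2,510.7661
  3     5,450.00     4,887.2014    14,661.6041      58,646.4163
  Σ                  5,739.6064    15,932.4702      62,025.0705
P = 5,739.6064.
Convexity = Σ t(t+1)·PV / [P·(1+y)²] = 62,025.0705 / (5,739.6064 × 1.075369) = 10.04911.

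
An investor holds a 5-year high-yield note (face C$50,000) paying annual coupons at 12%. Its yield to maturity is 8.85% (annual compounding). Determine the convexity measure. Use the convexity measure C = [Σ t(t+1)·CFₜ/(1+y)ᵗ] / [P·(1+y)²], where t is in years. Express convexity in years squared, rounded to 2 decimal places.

19.27

With y = 0.0885:
  t   CF        PV=CF/(1+0.0885)^t    t·PV        t(t+1)·PV
  1     6,000.00     5,512.1727     5,512.1727      11,024.3454
  2     6,000.00     5,064.0080    10,128.0160      30,384.0480
  3     6,000.00     4,652.2811    13,956.8434      55,827.3735
  4     6,000.00     4,274.0295    17,096.1181      85,480.5903
  5    56,000.00    36,647.6271   183,238.1357   1,099,428.8140
  Σ                 56,150.1185   229,931.2858   1,282,145.1713
P = 56,150.1185.
Convexity = Σ t(t+1)·PV / [P·(1+y)²] = 1,282,145.1713 / (56,150.1185 × 1.184832) = 19.27213.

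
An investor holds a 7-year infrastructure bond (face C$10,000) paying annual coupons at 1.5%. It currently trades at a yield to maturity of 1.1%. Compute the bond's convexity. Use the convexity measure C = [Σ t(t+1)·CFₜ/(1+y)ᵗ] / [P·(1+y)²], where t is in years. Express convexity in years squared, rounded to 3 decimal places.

51.685

With y = 0.011:
  t   CF        PV=CF/(1+0.011)^t    t·PV        t(t+1)·PV
  1       150.00       148.3680       148.3680         296.7359
  2       150.00       146.7537       293.5073         880.5220
  3       150.00       145.1569       435.4708       1,741.8832
  4       150.00       143.5776       574.3103       2,871.5517
  5       150.00       142.0154       710.0771       4,260.4624
  6       150.00       140.4702       842.8214       5,899.7501
  7    10,150.00     9,401.7339    65,812.1370     526,497.0960
  Σ                 10,268.0756    68,816.6919     542,448.0013
P = 10,268.0756.
Convexity = Σ t(t+1)·PV / [P·(1+y)²] = 542,448.0013 / (10,268.0756 × 1.022121) = 51.68526.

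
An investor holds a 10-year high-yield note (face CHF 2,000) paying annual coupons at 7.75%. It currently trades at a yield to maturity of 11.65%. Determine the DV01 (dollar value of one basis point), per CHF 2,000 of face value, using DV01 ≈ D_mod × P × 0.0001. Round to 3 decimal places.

CHF 0.962

Periodic yield y = 0.1165.
  t   CF        PV=CF/(1+0.1165)^t    t·PV
  1       155.00       138.8267       138.8267
  2       155.00       124.3410       248.6819
  3       155.00       111.3667       334.1002
  4       155.00        99.7463       398.9852
  5       155.00        89.3384       446.6919
  6       155.00        80.0165       480.0988
  7       155.00        71.6672       501.6706
  8       155.00        64.1892       513.5135
  9       155.00        57.4914       517.4229
  10    2,155.00       715.9126     7,159.1259
  Σ                  1,552.8960    10,739.1176
P = 1,552.8960; D_Mac = 6.91554 yrs; D_mod = 6.19395 yrs.
DV01 ≈ 6.19395 × 1,552.8960 × 0.0001 = 0.961856.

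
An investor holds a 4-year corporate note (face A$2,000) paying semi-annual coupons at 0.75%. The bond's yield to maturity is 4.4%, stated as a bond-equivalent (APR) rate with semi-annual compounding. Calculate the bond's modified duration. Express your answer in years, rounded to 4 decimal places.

Periodic yield y = 0.022. First find Macaulay duration:
  t   CF        PV=CF/(1+0.022)^t    t·PV
  1         7.50         7.3386         7.3386
  2         7.50         7.1806        14.3612
  3         7.50         7.0260        21.0780
  4         7.50         6.8748        27.4990
  5         7.50         6.7268        33.6339
  6         7.50         6.5820        39.4918
  7         7.50         6.4403        45.0820
  8     2,007.50     1,686.7409    13,493.9276
  Σ                  1,734.9099    13,682.4120
P = 1,734.9099; Macaulay duration = 13,682.4120 / 1,734.9099 = 7.88653 half-year periods = 3.94326 years.
Modified duration = D_Mac / (1 + y) = 3.94326 / 1.022 = 3.85838 years.

3.8584 years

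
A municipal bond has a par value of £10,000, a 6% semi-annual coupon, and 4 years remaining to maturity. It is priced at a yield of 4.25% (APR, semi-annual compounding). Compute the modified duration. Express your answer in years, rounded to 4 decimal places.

3.5536 years

Periodic yield y = 0.02125. First find Macaulay duration:
  t   CF        PV=CF/(1+0.02125)^t    t·PV
  1       300.00       293.7576       293.7576
  2       300.00       287.6452       575.2904
  3       300.00       281.6599       844.9797
  4       300.00       275.7992     1,103.1967
  5       300.00       270.0604     1,350.3020
  6       300.00       264.4410     1,586.6462
  7       300.00       258.9386     1,812.5701
  8    10,300.00     8,705.2384    69,641.9071
  Σ                 10,637.5403    77,208.6499
P = 10,637.5403; Macaulay duration = 77,208.6499 / 10,637.5403 = 7.25813 half-year periods = 3.62906 years.
Modified duration = D_Mac / (1 + y) = 3.62906 / 1.02125 = 3.55355 years.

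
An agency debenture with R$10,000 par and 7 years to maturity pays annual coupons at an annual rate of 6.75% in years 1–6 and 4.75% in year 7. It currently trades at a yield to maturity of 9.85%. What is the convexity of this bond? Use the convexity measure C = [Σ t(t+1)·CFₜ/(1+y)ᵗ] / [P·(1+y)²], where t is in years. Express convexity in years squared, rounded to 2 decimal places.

With y = 0.0985:
  t   CF        PV=CF/(1+0.0985)^t    t·PV        t(t+1)·PV
  1       675.00       614.4743       614.4743       1,228.9486
  2       675.00       559.3758     1,118.7515       3,356.2546
  3       675.00       509.2178     1,527.6534       6,110.6138
  4       675.00       463.5574     1,854.2296       9,271.1482
  5       675.00       421.9913     2,109.9564      12,659.7381
  6       675.00       384.1523     2,304.9136      16,134.3954
  7    10,475.00     5,426.9223    37,988.4560     303,907.6483
  Σ                  8,379.6911    47,518.4349     352,668.7469
P = 8,379.6911.
Convexity = Σ t(t+1)·PV / [P·(1+y)²] = 352,668.7469 / (8,379.6911 × 1.206702) = 34.87698.

34.88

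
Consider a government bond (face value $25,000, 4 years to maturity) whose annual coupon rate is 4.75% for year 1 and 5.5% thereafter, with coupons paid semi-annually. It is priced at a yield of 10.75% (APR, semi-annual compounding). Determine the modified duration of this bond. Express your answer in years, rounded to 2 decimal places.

Periodic yield y = 0.05375. First find Macaulay duration:
  t   CF        PV=CF/(1+0.05375)^t    t·PV
  1       593.75       563.4638       563.4638
  2       593.75       534.7225     1,069.4450
  3       687.50       587.5704     1,762.7113
  4       687.50       557.5995     2,230.3979
  5       687.50       529.1573     2,645.7863
  6       687.50       502.1659     3,012.9951
  7       687.50       476.5512     3,335.8586
  8    25,687.50    16,897.4488   135,179.5901
  Σ                 20,648.6793   149,800.2481
P = 20,648.6793; Macaulay duration = 149,800.2481 / 20,648.6793 = 7.25471 half-year periods = 3.62736 years.
Modified duration = D_Mac / (1 + y) = 3.62736 / 1.05375 = 3.44233 years.

3.44 years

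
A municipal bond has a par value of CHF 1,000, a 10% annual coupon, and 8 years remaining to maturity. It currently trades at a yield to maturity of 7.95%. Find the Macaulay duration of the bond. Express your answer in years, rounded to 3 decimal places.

Periodic yield y = 0.0795. Discount each cash flow and weight by its year:
  t   CF        PV=CF/(1+0.0795)^t    t·PV
  1       100.00        92.6355        92.6355
  2       100.00        85.8133       171.6266
  3       100.00        79.4936       238.4807
  4       100.00        73.6393       294.5570
  5       100.00        68.2161       341.0804
  6       100.00        63.1923       379.1538
  7       100.00        58.5385       409.7694
  8     1,100.00       596.5015     4,772.0117
  Σ                  1,118.0300     6,699.3151
Price P = Σ PV = 1,118.0300.
Macaulay duration = Σ(t·PV) / P = 6,699.3151 / 1,118.0300 = 5.99207 years.

5.992 years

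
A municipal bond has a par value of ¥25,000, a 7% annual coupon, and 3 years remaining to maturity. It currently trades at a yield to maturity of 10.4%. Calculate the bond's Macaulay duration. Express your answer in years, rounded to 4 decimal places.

2.7989 years

Periodic yield y = 0.104. Discount each cash flow and weight by its year:
  t   CF        PV=CF/(1+0.104)^t    t·PV
  1     1,750.00     1,585.1449     1,585.1449
  2     1,750.00     1,435.8197     2,871.6394
  3    26,750.00    19,880.0085    59,640.0256
  Σ                 22,900.9731    64,096.8098
Price P = Σ PV = 22,900.9731.
Macaulay duration = Σ(t·PV) / P = 64,096.8098 / 22,900.9731 = 2.79887 years.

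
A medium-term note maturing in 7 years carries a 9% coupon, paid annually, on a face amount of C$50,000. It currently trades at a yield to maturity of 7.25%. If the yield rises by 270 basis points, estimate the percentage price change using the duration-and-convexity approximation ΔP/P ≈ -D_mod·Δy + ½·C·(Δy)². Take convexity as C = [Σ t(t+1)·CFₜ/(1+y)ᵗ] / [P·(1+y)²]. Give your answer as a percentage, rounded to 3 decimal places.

-12.699%

With y = 0.0725:
  t   CF        PV=CF/(1+0.0725)^t    t·PV        t(t+1)·PV
  1     4,500.00     4,195.8042     4,195.8042       8,391.6084
  2     4,500.00     3,912.1717     7,824.3435      23,473.0305
  3     4,500.00     3,647.7126    10,943.1377      43,772.5510
  4     4,500.00     3,401.1306    13,604.5225      68,022.6123
  5     4,500.00     3,171.2174    15,856.0868      95,136.5206
  6     4,500.00     2,956.8460    17,741.0761     124,187.5328
  7    54,500.00    33,389.9214   233,729.4496   1,869,835.5965
  Σ                 54,674.8039   303,894.4203   2,232,819.4520
P = 54,674.8039; D_Mac = 5.55822 yrs; D_mod = 5.18249 yrs; C = 35.50355.
Duration effect: -5.18249 × (+0.027) = -0.139927
Convexity effect: 0.5 × 35.50355 × (0.027)² = +0.0129410
ΔP/P ≈ -0.139927 + 0.0129410 = -0.126986 = -12.6986%.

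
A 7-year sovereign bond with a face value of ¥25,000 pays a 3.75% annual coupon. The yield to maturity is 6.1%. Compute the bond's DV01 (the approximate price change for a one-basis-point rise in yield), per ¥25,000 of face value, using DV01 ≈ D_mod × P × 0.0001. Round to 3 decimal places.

¥12.747

Periodic yield y = 0.061.
  t   CF        PV=CF/(1+0.061)^t    t·PV
  1       937.50       883.6004       883.6004
  2       937.50       832.7996     1,665.5992
  3       937.50       784.9195     2,354.7585
  4       937.50       739.7922     2,959.1688
  5       937.50       697.2594     3,486.2968
  6       937.50       657.1719     3,943.0313
  7    25,937.50    17,136.4330   119,955.0308
  Σ                 21,731.9759   135,247.4858
P = 21,731.9759; D_Mac = 6.22343 yrs; D_mod = 5.86563 yrs.
DV01 ≈ 5.86563 × 21,731.9759 × 0.0001 = 12.747171.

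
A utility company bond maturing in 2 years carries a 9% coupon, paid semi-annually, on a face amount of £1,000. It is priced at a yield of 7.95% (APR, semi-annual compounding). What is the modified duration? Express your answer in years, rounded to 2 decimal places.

Periodic yield y = 0.03975. First find Macaulay duration:
  t   CF        PV=CF/(1+0.03975)^t    t·PV
  1        45.00        43.2796        43.2796
  2        45.00        41.6250        83.2501
  3        45.00        40.0337       120.1011
  4     1,045.00       894.1298     3,576.5192
  Σ                  1,019.0682     3,823.1501
P = 1,019.0682; Macaulay duration = 3,823.1501 / 1,019.0682 = 3.75161 half-year periods = 1.87581 years.
Modified duration = D_Mac / (1 + y) = 1.87581 / 1.03975 = 1.80409 years.

1.80 years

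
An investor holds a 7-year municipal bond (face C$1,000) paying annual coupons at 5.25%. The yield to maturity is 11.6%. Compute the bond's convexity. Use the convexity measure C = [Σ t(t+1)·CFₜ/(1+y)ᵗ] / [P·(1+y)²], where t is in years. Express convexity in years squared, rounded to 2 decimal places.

35.08

With y = 0.116:
  t   CF        PV=CF/(1+0.116)^t    t·PV        t(t+1)·PV
  1        52.50        47.0430        47.0430          94.0860
  2        52.50        42.1532        84.3065         252.9194
  3        52.50        37.7717       113.3151         453.2606
  4        52.50        33.8456       135.3825         676.9125
  5        52.50        30.3276       151.6381         909.8286
  6        52.50        27.1753       163.0517       1,141.3620
  7     1,052.50       488.1719     3,417.2030      27,337.6242
  Σ                    706.4884     4,111.9400      30,865.9934
P = 706.4884.
Convexity = Σ t(t+1)·PV / [P·(1+y)²] = 30,865.9934 / (706.4884 × 1.245456) = 35.07897.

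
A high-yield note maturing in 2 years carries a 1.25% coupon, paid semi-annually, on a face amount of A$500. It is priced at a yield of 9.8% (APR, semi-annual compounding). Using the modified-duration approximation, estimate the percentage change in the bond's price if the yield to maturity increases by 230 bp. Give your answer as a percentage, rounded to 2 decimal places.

-4.34%

Periodic yield y = 0.049. Modified duration first:
  t   CF        PV=CF/(1+0.049)^t    t·PV
  1        3.125         2.9790         2.9790
  2        3.125         2.8399         5.6797
  3        3.125         2.7072         8.1217
  4      503.125       415.5028     1,662.0112
  Σ                    424.0289     1,678.7916
P = 424.0289; D_Mac = 3.95914 half-year periods = 1.97957 yrs; D_mod = 1.97957/(1+0.049) = 1.88710 yrs.
ΔP/P ≈ -D_mod · Δy = -1.88710 × (+0.023) = -0.043403 = -4.3403%.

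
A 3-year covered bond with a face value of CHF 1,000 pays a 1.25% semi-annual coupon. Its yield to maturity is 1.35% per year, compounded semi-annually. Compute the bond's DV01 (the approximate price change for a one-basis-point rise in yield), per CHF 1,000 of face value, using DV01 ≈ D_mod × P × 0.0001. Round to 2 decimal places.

CHF 0.29

Periodic yield y = 0.00675.
  t   CF        PV=CF/(1+0.00675)^t    t·PV
  1         6.25         6.2081         6.2081
  2         6.25         6.1665        12.3329
  3         6.25         6.1251        18.3754
  4         6.25         6.0841        24.3362
  5         6.25         6.0433        30.2163
  6     1,006.25       966.4426     5,798.6556
  Σ                    997.0696     5,890.1246
P = 997.0696; D_Mac = 5.90744 half-year periods = 2.95372 yrs; D_mod = 2.93391 yrs.
DV01 ≈ 2.93391 × 997.0696 × 0.0001 = 0.292532.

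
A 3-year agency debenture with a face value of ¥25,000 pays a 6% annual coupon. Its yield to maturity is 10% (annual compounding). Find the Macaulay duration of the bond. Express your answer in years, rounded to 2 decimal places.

Periodic yield y = 0.1. Discount each cash flow and weight by its year:
  t   CF        PV=CF/(1+0.1)^t    t·PV
  1     1,500.00     1,363.6364     1,363.6364
  2     1,500.00     1,239.6694     2,479.3388
  3    26,500.00    19,909.8422    59,729.5267
  Σ                 22,513.1480    63,572.5019
Price P = Σ PV = 22,513.1480.
Macaulay duration = Σ(t·PV) / P = 63,572.5019 / 22,513.1480 = 2.82379 years.

2.82 years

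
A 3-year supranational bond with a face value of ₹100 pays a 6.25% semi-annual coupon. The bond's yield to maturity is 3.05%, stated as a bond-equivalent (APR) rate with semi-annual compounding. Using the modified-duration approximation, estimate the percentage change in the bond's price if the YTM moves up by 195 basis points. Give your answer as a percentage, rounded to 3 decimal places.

-5.364%

Periodic yield y = 0.01525. Modified duration first:
  t   CF        PV=CF/(1+0.01525)^t    t·PV
  1        3.125         3.0781         3.0781
  2        3.125         3.0318         6.0636
  3        3.125         2.9863         8.9589
  4        3.125         2.9414        11.7657
  5        3.125         2.8972        14.4862
  6      103.125        94.1729       565.0374
  Σ                    109.1077       609.3899
P = 109.1077; D_Mac = 5.58521 half-year periods = 2.79261 yrs; D_mod = 2.79261/(1+0.01525) = 2.75066 yrs.
ΔP/P ≈ -D_mod · Δy = -2.75066 × (+0.0195) = -0.053638 = -5.3638%.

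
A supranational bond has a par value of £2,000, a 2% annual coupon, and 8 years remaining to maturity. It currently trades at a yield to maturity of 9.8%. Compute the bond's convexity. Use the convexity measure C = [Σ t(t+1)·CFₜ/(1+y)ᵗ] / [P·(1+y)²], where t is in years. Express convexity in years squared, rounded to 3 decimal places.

With y = 0.098:
  t   CF        PV=CF/(1+0.098)^t    t·PV        t(t+1)·PV
  1        40.00        36.4299        36.4299          72.8597
  2        40.00        33.1784        66.3568         199.0703
  3        40.00        30.2171        90.6513         362.6054
  4        40.00        27.5201       110.0806         550.4028
  5        40.00        25.0639       125.3194         751.9164
  6        40.00        22.8268       136.9611         958.7276
  7        40.00        20.7895       145.5264       1,164.2108
  8     2,040.00       965.6315     7,725.0524      69,525.4715
  Σ                  1,161.6573     8,436.3778      73,585.2646
P = 1,161.6573.
Convexity = Σ t(t+1)·PV / [P·(1+y)²] = 73,585.2646 / (1,161.6573 × 1.205604) = 52.54219.

52.542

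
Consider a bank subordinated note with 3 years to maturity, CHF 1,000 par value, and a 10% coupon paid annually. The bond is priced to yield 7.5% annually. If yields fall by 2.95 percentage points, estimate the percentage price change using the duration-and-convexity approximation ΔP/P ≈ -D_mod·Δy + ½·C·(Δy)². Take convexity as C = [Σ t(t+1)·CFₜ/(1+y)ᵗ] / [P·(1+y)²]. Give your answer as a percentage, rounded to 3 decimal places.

With y = 0.075:
  t   CF        PV=CF/(1+0.075)^t    t·PV        t(t+1)·PV
  1       100.00        93.0233        93.0233         186.0465
  2       100.00        86.5333       173.0665         519.1996
  3     1,100.00       885.4566     2,656.3699      10,625.4795
  Σ                  1,065.0131     2,922.4597      11,330.7256
P = 1,065.0131; D_Mac = 2.74406 yrs; D_mod = 2.55261 yrs; C = 9.20631.
Duration effect: -2.55261 × (-0.0295) = +0.075302
Convexity effect: 0.5 × 9.20631 × (-0.0295)² = +0.0040059
ΔP/P ≈ +0.075302 + 0.0040059 = +0.079308 = +7.9308%.

+7.931%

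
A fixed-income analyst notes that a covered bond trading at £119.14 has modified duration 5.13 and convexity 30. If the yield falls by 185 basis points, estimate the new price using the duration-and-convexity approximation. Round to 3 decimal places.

Duration effect: -D_mod·Δy = -5.13 × (-0.0185) = +0.094905
Convexity effect: ½·C·(Δy)² = 0.5 × 30 × (-0.0185)² = +0.00513375
ΔP/P ≈ +0.094905 + 0.00513375 = +0.10003875
New price ≈ 119.14 × (1 + 0.10003875) = 131.058616675.

£131.059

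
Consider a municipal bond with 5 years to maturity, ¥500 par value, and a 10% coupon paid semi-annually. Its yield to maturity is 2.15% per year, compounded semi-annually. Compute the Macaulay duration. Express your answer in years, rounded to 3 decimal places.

Periodic yield y = 0.01075. Discount each cash flow and weight by its period:
  t   CF        PV=CF/(1+0.01075)^t    t·PV
  1        25.00        24.7341        24.7341
  2        25.00        24.4710        48.9421
  3        25.00        24.2108        72.6323
  4        25.00        23.9533        95.8131
  5        25.00        23.6985       118.4926
  6        25.00        23.4465       140.6788
  7        25.00        23.1971       162.3797
  8        25.00        22.9504       183.6031
  9        25.00        22.7063       204.3566
  10      525.00       471.7607     4,717.6075
  Σ                    685.1287     5,769.2400
Price P = Σ PV = 685.1287.
Macaulay duration = Σ(t·PV) / P = 5,769.2400 / 685.1287 = 8.42067 half-year periods.
In years: 8.42067 / 2 = 4.21033 years.

4.210 years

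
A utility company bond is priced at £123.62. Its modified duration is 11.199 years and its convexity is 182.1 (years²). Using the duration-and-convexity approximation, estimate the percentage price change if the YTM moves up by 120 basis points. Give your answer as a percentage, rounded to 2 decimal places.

-12.13%

Duration effect: -D_mod·Δy = -11.199 × (+0.012) = -0.134388
Convexity effect: ½·C·(Δy)² = 0.5 × 182.1 × (0.012)² = +0.0131112
ΔP/P ≈ -0.134388 + 0.0131112 = -0.1212768
= -12.12768%.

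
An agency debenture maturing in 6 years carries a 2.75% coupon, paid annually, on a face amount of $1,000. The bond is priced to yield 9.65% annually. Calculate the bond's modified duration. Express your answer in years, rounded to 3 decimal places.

5.033 years

Periodic yield y = 0.0965. First find Macaulay duration:
  t   CF        PV=CF/(1+0.0965)^t    t·PV
  1        27.50        25.0798        25.0798
  2        27.50        22.8726        45.7452
  3        27.50        20.8596        62.5789
  4        27.50        19.0238        76.0954
  5        27.50        17.3496        86.7480
  6     1,027.50       591.1940     3,547.1640
  Σ                    696.3795     3,843.4112
P = 696.3795; Macaulay duration = 3,843.4112 / 696.3795 = 5.51913 years.
Modified duration = D_Mac / (1 + y) = 5.51913 / 1.0965 = 5.03341 years.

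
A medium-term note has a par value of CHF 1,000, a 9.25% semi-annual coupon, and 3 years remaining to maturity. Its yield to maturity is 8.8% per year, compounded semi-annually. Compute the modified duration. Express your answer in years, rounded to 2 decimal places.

Periodic yield y = 0.044. First find Macaulay duration:
  t   CF        PV=CF/(1+0.044)^t    t·PV
  1        46.25        44.3008        44.3008
  2        46.25        42.4337        84.8674
  3        46.25        40.6453       121.9359
  4        46.25        38.9323       155.7291
  5        46.25        37.2914       186.4572
  6     1,046.25       808.0393     4,848.2357
  Σ                  1,011.6428     5,441.5261
P = 1,011.6428; Macaulay duration = 5,441.5261 / 1,011.6428 = 5.37890 half-year periods = 2.68945 years.
Modified duration = D_Mac / (1 + y) = 2.68945 / 1.044 = 2.57610 years.

2.58 years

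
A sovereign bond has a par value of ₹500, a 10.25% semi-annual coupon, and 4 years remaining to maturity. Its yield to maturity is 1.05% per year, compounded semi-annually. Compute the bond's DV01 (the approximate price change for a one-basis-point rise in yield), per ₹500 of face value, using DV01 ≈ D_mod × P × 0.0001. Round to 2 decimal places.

₹0.24

Periodic yield y = 0.00525.
  t   CF        PV=CF/(1+0.00525)^t    t·PV
  1       25.625        25.4912        25.4912
  2       25.625        25.3580        50.7161
  3       25.625        25.2256        75.6768
  4       25.625        25.0939       100.3755
  5       25.625        24.9628       124.8140
  6       25.625        24.8324       148.9946
  7       25.625        24.7027       172.9192
  8      525.625       504.0613     4,032.4904
  Σ                    679.7280     4,731.4779
P = 679.7280; D_Mac = 6.96084 half-year periods = 3.48042 yrs; D_mod = 3.46224 yrs.
DV01 ≈ 3.46224 × 679.7280 × 0.0001 = 0.235338.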